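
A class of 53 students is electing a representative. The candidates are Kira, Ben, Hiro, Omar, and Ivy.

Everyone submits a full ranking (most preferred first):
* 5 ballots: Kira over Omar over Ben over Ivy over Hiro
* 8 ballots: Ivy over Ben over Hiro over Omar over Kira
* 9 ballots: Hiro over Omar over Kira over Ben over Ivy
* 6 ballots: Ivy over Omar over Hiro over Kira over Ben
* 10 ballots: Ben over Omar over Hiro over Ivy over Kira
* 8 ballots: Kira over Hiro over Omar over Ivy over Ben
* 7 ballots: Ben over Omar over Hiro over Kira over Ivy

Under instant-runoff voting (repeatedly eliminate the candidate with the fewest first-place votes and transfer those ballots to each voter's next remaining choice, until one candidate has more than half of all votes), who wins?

Kira

Round 1: Kira 13, Ben 17, Hiro 9, Omar 0, Ivy 14. Omar eliminated.
Round 2: Kira 13, Ben 17, Hiro 9, Ivy 14. Hiro eliminated.
Round 3: Kira 22, Ben 17, Ivy 14. Ivy eliminated.
Round 4: Kira 28, Ben 25. Kira has a majority (≥27).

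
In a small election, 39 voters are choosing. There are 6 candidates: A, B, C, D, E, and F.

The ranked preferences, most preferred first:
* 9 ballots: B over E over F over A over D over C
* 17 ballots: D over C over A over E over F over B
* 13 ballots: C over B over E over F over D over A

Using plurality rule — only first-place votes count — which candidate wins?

D

First-place votes: A 0, B 9, C 13, D 17, E 0, F 0.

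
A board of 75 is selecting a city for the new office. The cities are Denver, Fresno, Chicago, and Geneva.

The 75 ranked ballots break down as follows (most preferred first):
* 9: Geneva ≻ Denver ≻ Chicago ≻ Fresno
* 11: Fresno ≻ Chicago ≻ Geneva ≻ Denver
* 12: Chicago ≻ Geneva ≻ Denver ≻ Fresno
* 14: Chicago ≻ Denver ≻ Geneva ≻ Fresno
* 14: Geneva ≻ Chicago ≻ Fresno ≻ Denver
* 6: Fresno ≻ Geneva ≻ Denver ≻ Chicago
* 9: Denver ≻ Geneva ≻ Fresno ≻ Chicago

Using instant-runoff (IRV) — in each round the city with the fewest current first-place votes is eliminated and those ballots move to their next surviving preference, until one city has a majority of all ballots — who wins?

Round 1: Denver 9, Fresno 17, Chicago 26, Geneva 23. Denver eliminated.
Round 2: Fresno 17, Chicago 26, Geneva 32. Fresno eliminated.
Round 3: Chicago 37, Geneva 38. Geneva has a majority (≥38).

Geneva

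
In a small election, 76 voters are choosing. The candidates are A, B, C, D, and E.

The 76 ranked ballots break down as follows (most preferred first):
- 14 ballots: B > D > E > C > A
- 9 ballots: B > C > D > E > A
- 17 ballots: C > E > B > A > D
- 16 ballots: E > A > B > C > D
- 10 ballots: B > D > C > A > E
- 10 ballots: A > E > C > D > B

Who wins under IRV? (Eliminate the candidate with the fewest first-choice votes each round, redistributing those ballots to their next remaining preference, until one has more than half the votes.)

E

Round 1: A 10, B 33, C 17, D 0, E 16. D eliminated.
Round 2: A 10, B 33, C 17, E 16. A eliminated.
Round 3: B 33, C 17, E 26. C eliminated.
Round 4: B 33, E 43. E has a majority (≥39).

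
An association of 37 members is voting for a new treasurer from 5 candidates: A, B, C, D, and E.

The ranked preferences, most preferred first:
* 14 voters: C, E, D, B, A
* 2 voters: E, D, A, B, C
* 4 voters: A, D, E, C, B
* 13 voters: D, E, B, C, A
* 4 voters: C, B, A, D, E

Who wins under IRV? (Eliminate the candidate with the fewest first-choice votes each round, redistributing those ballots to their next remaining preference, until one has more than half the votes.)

D

Round 1: A 4, B 0, C 18, D 13, E 2. B eliminated.
Round 2: A 4, C 18, D 13, E 2. E eliminated.
Round 3: A 4, C 18, D 15. A eliminated.
Round 4: C 18, D 19. D has a majority (≥19).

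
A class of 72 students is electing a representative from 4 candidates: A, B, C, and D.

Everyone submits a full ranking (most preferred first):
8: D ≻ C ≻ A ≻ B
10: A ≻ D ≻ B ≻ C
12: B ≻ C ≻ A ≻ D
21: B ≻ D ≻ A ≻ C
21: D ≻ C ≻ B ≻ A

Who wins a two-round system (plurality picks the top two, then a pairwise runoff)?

Round 1 first-place votes: A 10, B 33, C 0, D 29. B and D advance.
Runoff: B is ranked above D on 33 ballots, D above B on 39.

D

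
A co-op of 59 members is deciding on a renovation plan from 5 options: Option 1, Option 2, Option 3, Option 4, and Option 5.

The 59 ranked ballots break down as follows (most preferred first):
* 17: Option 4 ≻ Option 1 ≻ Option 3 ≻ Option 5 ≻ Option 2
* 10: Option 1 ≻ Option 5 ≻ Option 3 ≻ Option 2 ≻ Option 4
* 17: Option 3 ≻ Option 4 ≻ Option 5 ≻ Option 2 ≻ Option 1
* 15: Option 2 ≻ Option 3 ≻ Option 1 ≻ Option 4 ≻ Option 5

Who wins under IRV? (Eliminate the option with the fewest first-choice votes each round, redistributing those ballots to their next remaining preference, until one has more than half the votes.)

Option 3

Round 1: Option 1 10, Option 2 15, Option 3 17, Option 4 17, Option 5 0. Option 5 eliminated.
Round 2: Option 1 10, Option 2 15, Option 3 17, Option 4 17. Option 1 eliminated.
Round 3: Option 2 15, Option 3 27, Option 4 17. Option 2 eliminated.
Round 4: Option 3 42, Option 4 17. Option 3 has a majority (≥30).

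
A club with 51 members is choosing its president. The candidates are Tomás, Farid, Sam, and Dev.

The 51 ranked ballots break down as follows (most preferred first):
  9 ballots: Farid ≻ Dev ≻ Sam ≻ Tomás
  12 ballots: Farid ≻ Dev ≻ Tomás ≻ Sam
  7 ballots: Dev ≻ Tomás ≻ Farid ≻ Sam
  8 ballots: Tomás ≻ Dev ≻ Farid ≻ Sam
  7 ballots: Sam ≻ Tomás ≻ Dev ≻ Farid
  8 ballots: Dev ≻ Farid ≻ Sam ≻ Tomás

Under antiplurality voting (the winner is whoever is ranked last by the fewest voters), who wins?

Dev

Last-place votes: Tomás 17, Farid 7, Sam 27, Dev 0.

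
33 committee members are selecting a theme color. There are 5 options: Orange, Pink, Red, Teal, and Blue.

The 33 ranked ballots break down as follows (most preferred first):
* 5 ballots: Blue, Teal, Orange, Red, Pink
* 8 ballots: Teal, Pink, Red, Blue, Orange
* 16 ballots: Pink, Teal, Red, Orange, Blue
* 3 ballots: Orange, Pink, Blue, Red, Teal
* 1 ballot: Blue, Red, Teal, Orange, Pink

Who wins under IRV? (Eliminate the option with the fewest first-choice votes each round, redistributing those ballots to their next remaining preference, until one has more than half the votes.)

Pink

Round 1: Orange 3, Pink 16, Red 0, Teal 8, Blue 6. Red eliminated.
Round 2: Orange 3, Pink 16, Teal 8, Blue 6. Orange eliminated.
Round 3: Pink 19, Teal 8, Blue 6. Pink has a majority (≥17).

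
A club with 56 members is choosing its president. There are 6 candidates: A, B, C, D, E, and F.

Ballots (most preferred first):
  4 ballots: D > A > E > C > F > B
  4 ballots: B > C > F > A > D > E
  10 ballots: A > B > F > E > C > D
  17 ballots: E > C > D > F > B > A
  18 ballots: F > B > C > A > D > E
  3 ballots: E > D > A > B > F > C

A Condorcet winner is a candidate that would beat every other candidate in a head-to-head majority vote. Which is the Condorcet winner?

F

F vs A: 39–17
F vs B: 39–17
F vs C: 31–25
F vs D: 32–24
F vs E: 32–24
F beats every other candidate.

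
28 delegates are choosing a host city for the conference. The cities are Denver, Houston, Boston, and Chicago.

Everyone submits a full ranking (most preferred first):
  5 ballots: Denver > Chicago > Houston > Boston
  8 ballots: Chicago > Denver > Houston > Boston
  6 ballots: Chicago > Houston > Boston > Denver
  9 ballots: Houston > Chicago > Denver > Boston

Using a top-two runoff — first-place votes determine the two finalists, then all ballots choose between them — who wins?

Round 1 first-place votes: Denver 5, Houston 9, Boston 0, Chicago 14. Chicago and Houston advance.
Runoff: Chicago is ranked above Houston on 19 ballots, Houston above Chicago on 9.

Chicago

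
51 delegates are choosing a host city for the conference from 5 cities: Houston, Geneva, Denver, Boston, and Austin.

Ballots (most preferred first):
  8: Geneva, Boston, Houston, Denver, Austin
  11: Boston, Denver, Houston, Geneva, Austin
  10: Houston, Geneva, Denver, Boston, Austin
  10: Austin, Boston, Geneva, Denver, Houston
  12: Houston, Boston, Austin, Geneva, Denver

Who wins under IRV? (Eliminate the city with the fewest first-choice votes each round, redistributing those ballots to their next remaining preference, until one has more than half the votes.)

Boston

Round 1: Houston 22, Geneva 8, Denver 0, Boston 11, Austin 10. Denver eliminated.
Round 2: Houston 22, Geneva 8, Boston 11, Austin 10. Geneva eliminated.
Round 3: Houston 22, Boston 19, Austin 10. Austin eliminated.
Round 4: Houston 22, Boston 29. Boston has a majority (≥26).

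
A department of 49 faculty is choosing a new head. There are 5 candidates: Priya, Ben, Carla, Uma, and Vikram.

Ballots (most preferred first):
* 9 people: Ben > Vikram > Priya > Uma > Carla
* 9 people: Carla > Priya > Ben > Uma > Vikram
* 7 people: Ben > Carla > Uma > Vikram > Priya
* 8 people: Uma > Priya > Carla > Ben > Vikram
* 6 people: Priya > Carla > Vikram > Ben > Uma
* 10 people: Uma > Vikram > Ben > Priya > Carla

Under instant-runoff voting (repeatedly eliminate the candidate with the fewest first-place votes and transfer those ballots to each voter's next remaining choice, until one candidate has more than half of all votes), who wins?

Round 1: Priya 6, Ben 16, Carla 9, Uma 18, Vikram 0. Vikram eliminated.
Round 2: Priya 6, Ben 16, Carla 9, Uma 18. Priya eliminated.
Round 3: Ben 16, Carla 15, Uma 18. Carla eliminated.
Round 4: Ben 31, Uma 18. Ben has a majority (≥25).

Ben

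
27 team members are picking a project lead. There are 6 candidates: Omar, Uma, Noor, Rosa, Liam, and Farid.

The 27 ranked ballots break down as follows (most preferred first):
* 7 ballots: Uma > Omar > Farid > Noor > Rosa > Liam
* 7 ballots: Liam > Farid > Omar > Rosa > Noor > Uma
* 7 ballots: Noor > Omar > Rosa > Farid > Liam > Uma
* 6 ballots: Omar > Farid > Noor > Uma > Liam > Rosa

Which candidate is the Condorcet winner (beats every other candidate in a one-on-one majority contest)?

Omar vs Uma: 20–7
Omar vs Noor: 20–7
Omar vs Rosa: 27–0
Omar vs Liam: 20–7
Omar vs Farid: 20–7
Omar beats every other candidate.

Omar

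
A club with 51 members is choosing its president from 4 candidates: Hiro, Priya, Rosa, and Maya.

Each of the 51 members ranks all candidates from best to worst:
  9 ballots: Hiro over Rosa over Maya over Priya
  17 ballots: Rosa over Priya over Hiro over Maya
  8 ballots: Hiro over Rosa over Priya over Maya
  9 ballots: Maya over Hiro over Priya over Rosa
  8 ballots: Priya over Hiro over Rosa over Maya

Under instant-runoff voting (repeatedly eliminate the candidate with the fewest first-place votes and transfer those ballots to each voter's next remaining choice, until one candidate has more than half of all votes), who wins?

Round 1: Hiro 17, Priya 8, Rosa 17, Maya 9. Priya eliminated.
Round 2: Hiro 25, Rosa 17, Maya 9. Maya eliminated.
Round 3: Hiro 34, Rosa 17. Hiro has a majority (≥26).

Hiro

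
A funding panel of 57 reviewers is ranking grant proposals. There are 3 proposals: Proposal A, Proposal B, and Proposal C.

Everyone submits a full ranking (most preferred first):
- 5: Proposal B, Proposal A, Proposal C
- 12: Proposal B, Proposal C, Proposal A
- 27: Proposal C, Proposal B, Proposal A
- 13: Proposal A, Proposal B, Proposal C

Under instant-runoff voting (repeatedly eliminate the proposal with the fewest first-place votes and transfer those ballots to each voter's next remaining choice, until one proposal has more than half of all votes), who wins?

Round 1: Proposal A 13, Proposal B 17, Proposal C 27. Proposal A eliminated.
Round 2: Proposal B 30, Proposal C 27. Proposal B has a majority (≥29).

Proposal B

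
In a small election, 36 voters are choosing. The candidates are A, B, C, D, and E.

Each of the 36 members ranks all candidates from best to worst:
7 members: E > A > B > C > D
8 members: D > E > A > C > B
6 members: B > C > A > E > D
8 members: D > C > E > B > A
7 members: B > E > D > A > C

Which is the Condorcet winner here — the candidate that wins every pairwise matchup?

E vs A: 30–6
E vs B: 23–13
E vs C: 22–14
E vs D: 20–16
E beats every other candidate.

E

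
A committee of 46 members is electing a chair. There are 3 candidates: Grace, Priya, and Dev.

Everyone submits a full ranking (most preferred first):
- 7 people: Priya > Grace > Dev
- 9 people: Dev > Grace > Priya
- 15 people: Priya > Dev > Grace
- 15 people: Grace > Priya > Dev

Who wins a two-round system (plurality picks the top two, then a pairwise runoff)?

Grace

Round 1 first-place votes: Grace 15, Priya 22, Dev 9. Priya and Grace advance.
Runoff: Priya is ranked above Grace on 22 ballots, Grace above Priya on 24.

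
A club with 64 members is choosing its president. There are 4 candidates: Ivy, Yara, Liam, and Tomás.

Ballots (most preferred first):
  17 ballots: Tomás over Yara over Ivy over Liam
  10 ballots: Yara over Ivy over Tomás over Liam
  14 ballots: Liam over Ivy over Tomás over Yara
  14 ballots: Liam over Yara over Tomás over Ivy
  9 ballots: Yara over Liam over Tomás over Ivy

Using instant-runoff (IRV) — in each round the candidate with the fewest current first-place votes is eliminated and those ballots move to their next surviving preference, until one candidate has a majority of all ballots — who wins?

Yara

Round 1: Ivy 0, Yara 19, Liam 28, Tomás 17. Ivy eliminated.
Round 2: Yara 19, Liam 28, Tomás 17. Tomás eliminated.
Round 3: Yara 36, Liam 28. Yara has a majority (≥33).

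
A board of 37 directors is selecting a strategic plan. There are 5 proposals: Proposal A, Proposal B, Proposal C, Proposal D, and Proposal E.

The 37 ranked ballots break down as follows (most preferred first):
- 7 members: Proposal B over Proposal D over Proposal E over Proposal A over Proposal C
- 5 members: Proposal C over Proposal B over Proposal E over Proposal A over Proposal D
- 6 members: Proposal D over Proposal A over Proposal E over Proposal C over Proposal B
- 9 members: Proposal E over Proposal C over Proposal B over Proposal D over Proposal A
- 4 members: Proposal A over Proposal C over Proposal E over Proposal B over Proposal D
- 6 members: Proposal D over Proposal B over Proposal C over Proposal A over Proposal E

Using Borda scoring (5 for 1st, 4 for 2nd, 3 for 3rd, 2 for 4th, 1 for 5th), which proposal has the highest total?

Proposal B

Proposal A: 7×2 + 5×2 + 6×4 + 9×1 + 4×5 + 6×2 = 89
Proposal B: 7×5 + 5×4 + 6×1 + 9×3 + 4×2 + 6×4 = 120
Proposal C: 7×1 + 5×5 + 6×2 + 9×4 + 4×4 + 6×3 = 114
Proposal D: 7×4 + 5×1 + 6×5 + 9×2 + 4×1 + 6×5 = 115
Proposal E: 7×3 + 5×3 + 6×3 + 9×5 + 4×3 + 6×1 = 117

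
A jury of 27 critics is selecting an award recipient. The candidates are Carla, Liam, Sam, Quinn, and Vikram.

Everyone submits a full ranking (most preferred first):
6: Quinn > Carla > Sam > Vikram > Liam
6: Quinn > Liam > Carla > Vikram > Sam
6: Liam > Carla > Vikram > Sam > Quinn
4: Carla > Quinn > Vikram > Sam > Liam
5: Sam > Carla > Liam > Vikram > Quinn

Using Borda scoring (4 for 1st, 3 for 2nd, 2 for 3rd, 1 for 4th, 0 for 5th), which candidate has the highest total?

Carla: 6×3 + 6×2 + 6×3 + 4×4 + 5×3 = 79
Liam: 6×0 + 6×3 + 6×4 + 4×0 + 5×2 = 52
Sam: 6×2 + 6×0 + 6×1 + 4×1 + 5×4 = 42
Quinn: 6×4 + 6×4 + 6×0 + 4×3 + 5×0 = 60
Vikram: 6×1 + 6×1 + 6×2 + 4×2 + 5×1 = 37

Carla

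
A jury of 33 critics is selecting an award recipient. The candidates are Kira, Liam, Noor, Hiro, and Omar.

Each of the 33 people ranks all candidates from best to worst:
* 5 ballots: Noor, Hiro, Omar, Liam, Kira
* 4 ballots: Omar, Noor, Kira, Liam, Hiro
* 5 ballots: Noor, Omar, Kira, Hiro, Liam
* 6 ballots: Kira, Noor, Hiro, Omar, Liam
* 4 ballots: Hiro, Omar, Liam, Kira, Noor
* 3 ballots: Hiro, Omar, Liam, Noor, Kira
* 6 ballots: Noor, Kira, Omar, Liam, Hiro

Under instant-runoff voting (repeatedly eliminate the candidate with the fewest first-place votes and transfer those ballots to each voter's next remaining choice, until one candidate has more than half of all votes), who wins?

Noor

Round 1: Kira 6, Liam 0, Noor 16, Hiro 7, Omar 4. Liam eliminated.
Round 2: Kira 6, Noor 16, Hiro 7, Omar 4. Omar eliminated.
Round 3: Kira 6, Noor 20, Hiro 7. Noor has a majority (≥17).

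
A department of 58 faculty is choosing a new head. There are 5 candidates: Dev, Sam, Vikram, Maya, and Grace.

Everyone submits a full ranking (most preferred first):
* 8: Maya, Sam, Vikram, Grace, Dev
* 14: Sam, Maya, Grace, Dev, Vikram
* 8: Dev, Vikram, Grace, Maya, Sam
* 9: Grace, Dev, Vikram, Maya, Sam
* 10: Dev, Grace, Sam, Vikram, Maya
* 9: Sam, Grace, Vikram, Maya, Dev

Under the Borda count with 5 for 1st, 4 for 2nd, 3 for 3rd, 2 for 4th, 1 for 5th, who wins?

Dev: 8×1 + 14×2 + 8×5 + 9×4 + 10×5 + 9×1 = 171
Sam: 8×4 + 14×5 + 8×1 + 9×1 + 10×3 + 9×5 = 194
Vikram: 8×3 + 14×1 + 8×4 + 9×3 + 10×2 + 9×3 = 144
Maya: 8×5 + 14×4 + 8×2 + 9×2 + 10×1 + 9×2 = 158
Grace: 8×2 + 14×3 + 8×3 + 9×5 + 10×4 + 9×4 = 203

Grace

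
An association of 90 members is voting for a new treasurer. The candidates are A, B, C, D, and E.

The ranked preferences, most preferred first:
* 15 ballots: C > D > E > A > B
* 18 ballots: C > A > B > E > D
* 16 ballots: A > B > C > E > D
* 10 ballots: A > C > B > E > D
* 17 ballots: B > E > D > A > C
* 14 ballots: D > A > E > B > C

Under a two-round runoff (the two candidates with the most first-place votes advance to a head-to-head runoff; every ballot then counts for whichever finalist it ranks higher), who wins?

A

Round 1 first-place votes: A 26, B 17, C 33, D 14, E 0. C and A advance.
Runoff: C is ranked above A on 33 ballots, A above C on 57.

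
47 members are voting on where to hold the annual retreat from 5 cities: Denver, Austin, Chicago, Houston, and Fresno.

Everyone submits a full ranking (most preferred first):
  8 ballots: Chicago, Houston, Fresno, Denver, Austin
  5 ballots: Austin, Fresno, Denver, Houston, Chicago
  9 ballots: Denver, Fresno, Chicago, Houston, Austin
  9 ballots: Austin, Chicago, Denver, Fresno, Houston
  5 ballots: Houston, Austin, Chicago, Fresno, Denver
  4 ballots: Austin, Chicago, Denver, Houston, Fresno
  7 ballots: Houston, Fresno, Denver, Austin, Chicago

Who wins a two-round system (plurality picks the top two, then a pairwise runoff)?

Houston

Round 1 first-place votes: Denver 9, Austin 18, Chicago 8, Houston 12, Fresno 0. Austin and Houston advance.
Runoff: Austin is ranked above Houston on 18 ballots, Houston above Austin on 29.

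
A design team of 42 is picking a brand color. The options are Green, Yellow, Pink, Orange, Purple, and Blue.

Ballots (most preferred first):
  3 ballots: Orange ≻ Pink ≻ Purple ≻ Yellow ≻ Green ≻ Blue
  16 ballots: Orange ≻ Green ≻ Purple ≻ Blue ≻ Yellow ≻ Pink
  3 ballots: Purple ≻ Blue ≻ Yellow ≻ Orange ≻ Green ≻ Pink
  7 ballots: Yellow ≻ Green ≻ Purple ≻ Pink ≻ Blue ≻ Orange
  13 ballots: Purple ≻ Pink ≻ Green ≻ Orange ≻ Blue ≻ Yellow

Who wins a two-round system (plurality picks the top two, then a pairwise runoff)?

Purple

Round 1 first-place votes: Green 0, Yellow 7, Pink 0, Orange 19, Purple 16, Blue 0. Orange and Purple advance.
Runoff: Orange is ranked above Purple on 19 ballots, Purple above Orange on 23.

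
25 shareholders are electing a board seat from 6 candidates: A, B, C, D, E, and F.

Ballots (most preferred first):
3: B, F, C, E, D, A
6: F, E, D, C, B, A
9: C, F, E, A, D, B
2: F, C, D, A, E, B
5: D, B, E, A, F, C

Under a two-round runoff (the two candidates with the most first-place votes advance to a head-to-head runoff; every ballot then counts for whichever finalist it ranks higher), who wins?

Round 1 first-place votes: A 0, B 3, C 9, D 5, E 0, F 8. C and F advance.
Runoff: C is ranked above F on 9 ballots, F above C on 16.

F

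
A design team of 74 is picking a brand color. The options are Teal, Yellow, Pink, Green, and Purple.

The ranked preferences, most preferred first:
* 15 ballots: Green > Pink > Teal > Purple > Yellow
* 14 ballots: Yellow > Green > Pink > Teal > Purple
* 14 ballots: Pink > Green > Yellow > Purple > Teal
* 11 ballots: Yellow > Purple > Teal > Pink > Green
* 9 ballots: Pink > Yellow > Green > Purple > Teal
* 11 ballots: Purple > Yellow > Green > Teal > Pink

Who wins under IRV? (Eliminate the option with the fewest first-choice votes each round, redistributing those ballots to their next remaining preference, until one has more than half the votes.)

Pink

Round 1: Teal 0, Yellow 25, Pink 23, Green 15, Purple 11. Teal eliminated.
Round 2: Yellow 25, Pink 23, Green 15, Purple 11. Purple eliminated.
Round 3: Yellow 36, Pink 23, Green 15. Green eliminated.
Round 4: Yellow 36, Pink 38. Pink has a majority (≥38).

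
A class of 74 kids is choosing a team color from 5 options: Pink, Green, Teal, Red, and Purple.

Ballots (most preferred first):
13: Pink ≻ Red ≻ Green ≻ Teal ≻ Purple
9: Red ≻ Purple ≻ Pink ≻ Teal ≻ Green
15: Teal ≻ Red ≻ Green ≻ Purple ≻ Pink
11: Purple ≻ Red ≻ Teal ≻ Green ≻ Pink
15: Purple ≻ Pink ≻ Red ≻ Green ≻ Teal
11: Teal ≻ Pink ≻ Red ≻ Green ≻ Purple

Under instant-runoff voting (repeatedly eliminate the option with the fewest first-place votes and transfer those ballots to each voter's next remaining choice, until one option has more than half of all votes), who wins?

Round 1: Pink 13, Green 0, Teal 26, Red 9, Purple 26. Green eliminated.
Round 2: Pink 13, Teal 26, Red 9, Purple 26. Red eliminated.
Round 3: Pink 13, Teal 26, Purple 35. Pink eliminated.
Round 4: Teal 39, Purple 35. Teal has a majority (≥38).

Teal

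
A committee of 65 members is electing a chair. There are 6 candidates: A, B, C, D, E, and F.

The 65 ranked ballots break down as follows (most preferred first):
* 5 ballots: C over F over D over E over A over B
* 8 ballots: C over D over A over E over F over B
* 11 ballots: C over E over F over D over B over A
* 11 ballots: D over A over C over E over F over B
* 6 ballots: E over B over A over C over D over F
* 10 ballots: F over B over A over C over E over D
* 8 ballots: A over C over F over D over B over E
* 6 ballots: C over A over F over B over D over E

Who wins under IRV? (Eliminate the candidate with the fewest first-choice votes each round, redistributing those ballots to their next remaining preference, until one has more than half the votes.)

Round 1: A 8, B 0, C 30, D 11, E 6, F 10. B eliminated.
Round 2: A 8, C 30, D 11, E 6, F 10. E eliminated.
Round 3: A 14, C 30, D 11, F 10. F eliminated.
Round 4: A 24, C 30, D 11. D eliminated.
Round 5: A 35, C 30. A has a majority (≥33).

A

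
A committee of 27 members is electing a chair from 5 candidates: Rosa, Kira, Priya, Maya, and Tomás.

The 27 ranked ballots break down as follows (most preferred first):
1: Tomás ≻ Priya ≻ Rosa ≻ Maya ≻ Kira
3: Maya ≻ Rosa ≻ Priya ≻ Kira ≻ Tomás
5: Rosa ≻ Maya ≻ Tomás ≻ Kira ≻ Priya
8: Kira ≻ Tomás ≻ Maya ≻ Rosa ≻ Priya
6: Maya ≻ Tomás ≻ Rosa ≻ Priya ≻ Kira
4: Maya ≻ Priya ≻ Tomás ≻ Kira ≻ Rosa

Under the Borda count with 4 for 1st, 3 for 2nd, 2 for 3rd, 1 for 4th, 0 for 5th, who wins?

Maya

Rosa: 1×2 + 3×3 + 5×4 + 8×1 + 6×2 + 4×0 = 51
Kira: 1×0 + 3×1 + 5×1 + 8×4 + 6×0 + 4×1 = 44
Priya: 1×3 + 3×2 + 5×0 + 8×0 + 6×1 + 4×3 = 27
Maya: 1×1 + 3×4 + 5×3 + 8×2 + 6×4 + 4×4 = 84
Tomás: 1×4 + 3×0 + 5×2 + 8×3 + 6×3 + 4×2 = 64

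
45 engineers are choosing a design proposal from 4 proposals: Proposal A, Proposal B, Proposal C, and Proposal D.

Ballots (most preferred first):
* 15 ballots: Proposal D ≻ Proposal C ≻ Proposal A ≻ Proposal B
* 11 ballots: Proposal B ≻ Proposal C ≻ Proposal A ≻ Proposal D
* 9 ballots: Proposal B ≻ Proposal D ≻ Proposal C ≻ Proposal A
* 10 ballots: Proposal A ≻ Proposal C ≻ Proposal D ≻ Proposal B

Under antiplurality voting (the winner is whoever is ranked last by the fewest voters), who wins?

Proposal C

Last-place votes: Proposal A 9, Proposal B 25, Proposal C 0, Proposal D 11.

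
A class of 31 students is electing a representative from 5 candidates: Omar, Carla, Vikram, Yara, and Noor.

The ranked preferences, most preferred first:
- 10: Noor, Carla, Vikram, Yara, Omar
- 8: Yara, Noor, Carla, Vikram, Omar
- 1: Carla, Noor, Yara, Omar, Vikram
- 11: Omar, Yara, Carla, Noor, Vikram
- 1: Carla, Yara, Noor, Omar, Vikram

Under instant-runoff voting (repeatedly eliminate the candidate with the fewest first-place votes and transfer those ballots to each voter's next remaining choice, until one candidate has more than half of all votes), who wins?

Noor

Round 1: Omar 11, Carla 2, Vikram 0, Yara 8, Noor 10. Vikram eliminated.
Round 2: Omar 11, Carla 2, Yara 8, Noor 10. Carla eliminated.
Round 3: Omar 11, Yara 9, Noor 11. Yara eliminated.
Round 4: Omar 11, Noor 20. Noor has a majority (≥16).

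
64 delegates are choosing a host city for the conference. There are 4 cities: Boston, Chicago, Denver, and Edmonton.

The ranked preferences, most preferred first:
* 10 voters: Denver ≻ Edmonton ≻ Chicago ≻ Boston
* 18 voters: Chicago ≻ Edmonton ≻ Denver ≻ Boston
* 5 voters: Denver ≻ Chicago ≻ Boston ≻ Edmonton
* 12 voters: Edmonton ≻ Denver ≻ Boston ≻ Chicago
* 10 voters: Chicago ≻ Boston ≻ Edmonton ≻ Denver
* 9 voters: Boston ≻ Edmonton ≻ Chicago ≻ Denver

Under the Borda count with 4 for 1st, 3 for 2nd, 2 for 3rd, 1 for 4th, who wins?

Boston: 10×1 + 18×1 + 5×2 + 12×2 + 10×3 + 9×4 = 128
Chicago: 10×2 + 18×4 + 5×3 + 12×1 + 10×4 + 9×2 = 177
Denver: 10×4 + 18×2 + 5×4 + 12×3 + 10×1 + 9×1 = 151
Edmonton: 10×3 + 18×3 + 5×1 + 12×4 + 10×2 + 9×3 = 184

Edmonton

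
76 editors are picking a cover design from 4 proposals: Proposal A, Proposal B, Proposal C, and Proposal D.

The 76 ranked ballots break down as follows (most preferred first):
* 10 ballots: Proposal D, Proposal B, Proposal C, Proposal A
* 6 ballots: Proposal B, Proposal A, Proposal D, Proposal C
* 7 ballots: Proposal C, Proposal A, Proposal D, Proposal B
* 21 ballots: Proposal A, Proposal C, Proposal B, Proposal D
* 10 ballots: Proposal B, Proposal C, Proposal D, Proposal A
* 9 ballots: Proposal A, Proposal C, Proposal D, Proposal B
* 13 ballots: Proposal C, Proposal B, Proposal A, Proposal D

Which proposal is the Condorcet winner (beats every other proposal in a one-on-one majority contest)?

Proposal C

Proposal C vs Proposal A: 40–36
Proposal C vs Proposal B: 50–26
Proposal C vs Proposal D: 60–16
Proposal C beats every other proposal.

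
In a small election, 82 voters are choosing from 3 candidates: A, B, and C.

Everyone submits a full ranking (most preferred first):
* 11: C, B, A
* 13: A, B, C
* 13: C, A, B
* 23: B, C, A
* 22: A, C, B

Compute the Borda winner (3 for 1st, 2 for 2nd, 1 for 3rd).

C

A: 11×1 + 13×3 + 13×2 + 23×1 + 22×3 = 165
B: 11×2 + 13×2 + 13×1 + 23×3 + 22×1 = 152
C: 11×3 + 13×1 + 13×3 + 23×2 + 22×2 = 175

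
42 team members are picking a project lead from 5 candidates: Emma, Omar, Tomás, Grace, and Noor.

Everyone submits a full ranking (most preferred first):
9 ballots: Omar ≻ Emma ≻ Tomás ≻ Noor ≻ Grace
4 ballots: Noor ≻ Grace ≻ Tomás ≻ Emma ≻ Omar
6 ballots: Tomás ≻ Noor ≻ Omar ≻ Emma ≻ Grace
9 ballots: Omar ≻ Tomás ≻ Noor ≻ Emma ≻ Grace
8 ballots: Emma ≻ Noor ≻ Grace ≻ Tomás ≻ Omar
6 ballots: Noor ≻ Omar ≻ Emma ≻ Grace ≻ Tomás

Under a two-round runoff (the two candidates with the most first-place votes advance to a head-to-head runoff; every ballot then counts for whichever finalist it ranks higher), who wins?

Noor

Round 1 first-place votes: Emma 8, Omar 18, Tomás 6, Grace 0, Noor 10. Omar and Noor advance.
Runoff: Omar is ranked above Noor on 18 ballots, Noor above Omar on 24.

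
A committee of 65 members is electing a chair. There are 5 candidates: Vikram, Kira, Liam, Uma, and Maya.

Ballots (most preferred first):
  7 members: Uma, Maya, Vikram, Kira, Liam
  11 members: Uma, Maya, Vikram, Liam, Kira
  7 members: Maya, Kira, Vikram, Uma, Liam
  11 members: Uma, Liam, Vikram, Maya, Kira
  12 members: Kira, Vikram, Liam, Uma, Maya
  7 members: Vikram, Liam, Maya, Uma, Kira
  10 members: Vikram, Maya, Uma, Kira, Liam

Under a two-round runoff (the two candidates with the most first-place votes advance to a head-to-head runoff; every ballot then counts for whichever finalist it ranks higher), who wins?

Vikram

Round 1 first-place votes: Vikram 17, Kira 12, Liam 0, Uma 29, Maya 7. Uma and Vikram advance.
Runoff: Uma is ranked above Vikram on 29 ballots, Vikram above Uma on 36.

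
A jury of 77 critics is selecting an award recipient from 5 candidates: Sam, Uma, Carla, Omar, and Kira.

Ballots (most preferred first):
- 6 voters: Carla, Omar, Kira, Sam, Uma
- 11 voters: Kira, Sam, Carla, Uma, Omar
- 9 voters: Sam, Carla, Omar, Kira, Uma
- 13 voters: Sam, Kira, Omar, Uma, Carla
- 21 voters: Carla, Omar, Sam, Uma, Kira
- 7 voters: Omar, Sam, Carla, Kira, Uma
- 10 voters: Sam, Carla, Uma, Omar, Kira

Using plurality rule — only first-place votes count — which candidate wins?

First-place votes: Sam 32, Uma 0, Carla 27, Omar 7, Kira 11.

Sam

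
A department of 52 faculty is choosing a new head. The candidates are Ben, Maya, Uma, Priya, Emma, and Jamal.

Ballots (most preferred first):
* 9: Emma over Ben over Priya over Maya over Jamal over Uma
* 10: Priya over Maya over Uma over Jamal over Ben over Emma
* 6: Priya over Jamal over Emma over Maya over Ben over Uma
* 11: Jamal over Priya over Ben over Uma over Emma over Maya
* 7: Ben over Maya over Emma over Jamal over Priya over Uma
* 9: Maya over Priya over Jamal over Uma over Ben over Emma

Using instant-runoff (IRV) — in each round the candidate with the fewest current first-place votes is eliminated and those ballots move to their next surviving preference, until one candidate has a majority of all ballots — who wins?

Priya

Round 1: Ben 7, Maya 9, Uma 0, Priya 16, Emma 9, Jamal 11. Uma eliminated.
Round 2: Ben 7, Maya 9, Priya 16, Emma 9, Jamal 11. Ben eliminated.
Round 3: Maya 16, Priya 16, Emma 9, Jamal 11. Emma eliminated.
Round 4: Maya 16, Priya 25, Jamal 11. Jamal eliminated.
Round 5: Maya 16, Priya 36. Priya has a majority (≥27).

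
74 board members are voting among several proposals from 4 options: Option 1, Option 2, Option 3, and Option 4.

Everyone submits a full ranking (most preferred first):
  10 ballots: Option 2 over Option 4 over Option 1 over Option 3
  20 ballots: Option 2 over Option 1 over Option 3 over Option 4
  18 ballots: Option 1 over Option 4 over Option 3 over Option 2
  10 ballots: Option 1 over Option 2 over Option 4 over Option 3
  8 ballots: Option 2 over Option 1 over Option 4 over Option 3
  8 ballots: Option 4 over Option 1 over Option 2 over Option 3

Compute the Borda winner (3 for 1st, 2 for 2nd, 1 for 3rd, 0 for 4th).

Option 1: 10×1 + 20×2 + 18×3 + 10×3 + 8×2 + 8×2 = 166
Option 2: 10×3 + 20×3 + 18×0 + 10×2 + 8×3 + 8×1 = 142
Option 3: 10×0 + 20×1 + 18×1 + 10×0 + 8×0 + 8×0 = 38
Option 4: 10×2 + 20×0 + 18×2 + 10×1 + 8×1 + 8×3 = 98

Option 1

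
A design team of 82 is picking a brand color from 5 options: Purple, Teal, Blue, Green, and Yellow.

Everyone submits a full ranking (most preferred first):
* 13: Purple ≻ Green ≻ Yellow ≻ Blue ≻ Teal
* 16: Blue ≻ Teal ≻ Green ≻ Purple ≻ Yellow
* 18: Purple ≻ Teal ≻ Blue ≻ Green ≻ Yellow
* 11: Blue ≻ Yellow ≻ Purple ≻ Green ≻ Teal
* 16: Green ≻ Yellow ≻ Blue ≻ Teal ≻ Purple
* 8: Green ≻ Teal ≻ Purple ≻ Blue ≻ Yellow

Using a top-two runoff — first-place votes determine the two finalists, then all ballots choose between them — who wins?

Blue

Round 1 first-place votes: Purple 31, Teal 0, Blue 27, Green 24, Yellow 0. Purple and Blue advance.
Runoff: Purple is ranked above Blue on 39 ballots, Blue above Purple on 43.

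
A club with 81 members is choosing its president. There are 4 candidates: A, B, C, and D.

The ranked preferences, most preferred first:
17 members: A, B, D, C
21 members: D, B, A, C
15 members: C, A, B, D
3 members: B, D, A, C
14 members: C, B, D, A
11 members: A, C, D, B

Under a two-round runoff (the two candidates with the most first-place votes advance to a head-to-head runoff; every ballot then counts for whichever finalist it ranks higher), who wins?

Round 1 first-place votes: A 28, B 3, C 29, D 21. C and A advance.
Runoff: C is ranked above A on 29 ballots, A above C on 52.

A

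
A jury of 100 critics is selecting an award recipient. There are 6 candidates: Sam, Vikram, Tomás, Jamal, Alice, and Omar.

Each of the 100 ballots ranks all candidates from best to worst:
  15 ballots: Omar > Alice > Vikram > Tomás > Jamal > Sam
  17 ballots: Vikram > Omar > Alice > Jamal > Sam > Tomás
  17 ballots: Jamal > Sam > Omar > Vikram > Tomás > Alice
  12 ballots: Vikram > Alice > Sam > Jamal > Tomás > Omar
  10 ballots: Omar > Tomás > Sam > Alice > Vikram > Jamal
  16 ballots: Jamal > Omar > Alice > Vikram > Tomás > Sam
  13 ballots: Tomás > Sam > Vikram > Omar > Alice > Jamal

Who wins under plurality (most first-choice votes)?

First-place votes: Sam 0, Vikram 29, Tomás 13, Jamal 33, Alice 0, Omar 25.

Jamal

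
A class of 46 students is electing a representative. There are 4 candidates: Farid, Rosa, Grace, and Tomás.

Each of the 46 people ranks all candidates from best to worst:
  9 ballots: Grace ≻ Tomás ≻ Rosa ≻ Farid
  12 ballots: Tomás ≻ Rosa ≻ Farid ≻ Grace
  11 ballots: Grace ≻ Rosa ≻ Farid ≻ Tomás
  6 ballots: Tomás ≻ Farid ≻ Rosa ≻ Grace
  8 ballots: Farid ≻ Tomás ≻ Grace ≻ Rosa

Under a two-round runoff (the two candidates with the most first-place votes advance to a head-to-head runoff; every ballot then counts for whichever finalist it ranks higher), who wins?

Tomás

Round 1 first-place votes: Farid 8, Rosa 0, Grace 20, Tomás 18. Grace and Tomás advance.
Runoff: Grace is ranked above Tomás on 20 ballots, Tomás above Grace on 26.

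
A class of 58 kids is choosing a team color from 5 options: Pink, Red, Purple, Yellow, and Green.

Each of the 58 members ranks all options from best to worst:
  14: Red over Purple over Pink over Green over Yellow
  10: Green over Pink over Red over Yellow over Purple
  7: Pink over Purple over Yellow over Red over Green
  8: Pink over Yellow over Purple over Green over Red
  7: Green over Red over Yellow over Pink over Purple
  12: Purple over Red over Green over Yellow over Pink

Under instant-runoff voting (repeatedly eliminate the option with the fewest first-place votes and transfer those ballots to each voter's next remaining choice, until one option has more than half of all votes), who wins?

Red

Round 1: Pink 15, Red 14, Purple 12, Yellow 0, Green 17. Yellow eliminated.
Round 2: Pink 15, Red 14, Purple 12, Green 17. Purple eliminated.
Round 3: Pink 15, Red 26, Green 17. Pink eliminated.
Round 4: Red 33, Green 25. Red has a majority (≥30).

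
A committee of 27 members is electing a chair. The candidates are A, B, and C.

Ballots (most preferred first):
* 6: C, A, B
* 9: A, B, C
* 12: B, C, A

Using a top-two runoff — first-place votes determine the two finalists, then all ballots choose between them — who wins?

A

Round 1 first-place votes: A 9, B 12, C 6. B and A advance.
Runoff: B is ranked above A on 12 ballots, A above B on 15.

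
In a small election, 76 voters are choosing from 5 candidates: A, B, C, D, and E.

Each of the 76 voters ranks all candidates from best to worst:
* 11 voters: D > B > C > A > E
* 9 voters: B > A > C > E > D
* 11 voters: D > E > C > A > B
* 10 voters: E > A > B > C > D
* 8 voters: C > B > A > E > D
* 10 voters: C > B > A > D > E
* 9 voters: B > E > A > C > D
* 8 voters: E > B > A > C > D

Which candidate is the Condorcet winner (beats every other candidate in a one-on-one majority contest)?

B

B vs A: 55–21
B vs C: 47–29
B vs D: 54–22
B vs E: 47–29
B beats every other candidate.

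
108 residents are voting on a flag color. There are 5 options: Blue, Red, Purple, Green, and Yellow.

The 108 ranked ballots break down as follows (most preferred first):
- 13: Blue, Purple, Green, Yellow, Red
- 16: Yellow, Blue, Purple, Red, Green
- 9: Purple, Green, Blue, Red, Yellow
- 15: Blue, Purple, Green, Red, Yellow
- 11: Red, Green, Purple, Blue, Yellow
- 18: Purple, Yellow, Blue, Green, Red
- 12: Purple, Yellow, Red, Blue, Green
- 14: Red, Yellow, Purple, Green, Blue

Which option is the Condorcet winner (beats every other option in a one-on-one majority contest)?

Purple

Purple vs Blue: 64–44
Purple vs Red: 83–25
Purple vs Green: 97–11
Purple vs Yellow: 78–30
Purple beats every other option.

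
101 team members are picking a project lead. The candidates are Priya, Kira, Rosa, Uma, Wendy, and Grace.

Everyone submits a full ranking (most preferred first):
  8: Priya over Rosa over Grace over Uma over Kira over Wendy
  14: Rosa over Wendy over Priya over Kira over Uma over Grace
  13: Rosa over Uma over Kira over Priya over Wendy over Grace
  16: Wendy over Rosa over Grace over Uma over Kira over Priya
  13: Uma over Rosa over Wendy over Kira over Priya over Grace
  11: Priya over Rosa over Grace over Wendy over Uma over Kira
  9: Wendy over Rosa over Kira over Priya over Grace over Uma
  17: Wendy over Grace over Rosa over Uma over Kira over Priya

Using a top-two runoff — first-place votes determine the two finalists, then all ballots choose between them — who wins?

Rosa

Round 1 first-place votes: Priya 19, Kira 0, Rosa 27, Uma 13, Wendy 42, Grace 0. Wendy and Rosa advance.
Runoff: Wendy is ranked above Rosa on 42 ballots, Rosa above Wendy on 59.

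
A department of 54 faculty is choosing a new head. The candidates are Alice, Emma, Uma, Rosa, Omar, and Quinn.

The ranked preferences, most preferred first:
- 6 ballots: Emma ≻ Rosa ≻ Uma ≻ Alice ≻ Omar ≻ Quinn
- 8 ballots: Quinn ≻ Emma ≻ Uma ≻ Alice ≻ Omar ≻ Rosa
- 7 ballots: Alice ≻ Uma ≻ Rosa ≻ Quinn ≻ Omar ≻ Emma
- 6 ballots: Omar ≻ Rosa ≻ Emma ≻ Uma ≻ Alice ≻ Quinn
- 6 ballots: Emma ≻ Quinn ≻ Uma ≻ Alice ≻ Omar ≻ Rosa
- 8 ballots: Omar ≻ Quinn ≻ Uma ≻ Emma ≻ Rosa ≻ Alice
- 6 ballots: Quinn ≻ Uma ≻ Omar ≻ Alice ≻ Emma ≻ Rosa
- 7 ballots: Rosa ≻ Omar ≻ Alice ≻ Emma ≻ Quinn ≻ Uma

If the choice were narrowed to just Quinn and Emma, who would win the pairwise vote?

Quinn

Quinn is ranked above Emma on 29 ballots; Emma above Quinn on 25.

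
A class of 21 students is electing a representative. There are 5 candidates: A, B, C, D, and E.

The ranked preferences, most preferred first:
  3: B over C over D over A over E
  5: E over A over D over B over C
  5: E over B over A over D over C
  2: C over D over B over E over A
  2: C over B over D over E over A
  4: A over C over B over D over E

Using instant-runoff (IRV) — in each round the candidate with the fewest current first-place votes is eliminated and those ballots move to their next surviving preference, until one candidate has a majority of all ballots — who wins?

Round 1: A 4, B 3, C 4, D 0, E 10. D eliminated.
Round 2: A 4, B 3, C 4, E 10. B eliminated.
Round 3: A 4, C 7, E 10. A eliminated.
Round 4: C 11, E 10. C has a majority (≥11).

C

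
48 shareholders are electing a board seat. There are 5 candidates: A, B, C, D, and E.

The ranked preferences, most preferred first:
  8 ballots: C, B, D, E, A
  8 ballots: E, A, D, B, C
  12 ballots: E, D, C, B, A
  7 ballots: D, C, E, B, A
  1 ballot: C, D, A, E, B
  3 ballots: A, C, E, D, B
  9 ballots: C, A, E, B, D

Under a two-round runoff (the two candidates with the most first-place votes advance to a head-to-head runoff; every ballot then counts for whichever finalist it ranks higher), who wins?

Round 1 first-place votes: A 3, B 0, C 18, D 7, E 20. E and C advance.
Runoff: E is ranked above C on 20 ballots, C above E on 28.

C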